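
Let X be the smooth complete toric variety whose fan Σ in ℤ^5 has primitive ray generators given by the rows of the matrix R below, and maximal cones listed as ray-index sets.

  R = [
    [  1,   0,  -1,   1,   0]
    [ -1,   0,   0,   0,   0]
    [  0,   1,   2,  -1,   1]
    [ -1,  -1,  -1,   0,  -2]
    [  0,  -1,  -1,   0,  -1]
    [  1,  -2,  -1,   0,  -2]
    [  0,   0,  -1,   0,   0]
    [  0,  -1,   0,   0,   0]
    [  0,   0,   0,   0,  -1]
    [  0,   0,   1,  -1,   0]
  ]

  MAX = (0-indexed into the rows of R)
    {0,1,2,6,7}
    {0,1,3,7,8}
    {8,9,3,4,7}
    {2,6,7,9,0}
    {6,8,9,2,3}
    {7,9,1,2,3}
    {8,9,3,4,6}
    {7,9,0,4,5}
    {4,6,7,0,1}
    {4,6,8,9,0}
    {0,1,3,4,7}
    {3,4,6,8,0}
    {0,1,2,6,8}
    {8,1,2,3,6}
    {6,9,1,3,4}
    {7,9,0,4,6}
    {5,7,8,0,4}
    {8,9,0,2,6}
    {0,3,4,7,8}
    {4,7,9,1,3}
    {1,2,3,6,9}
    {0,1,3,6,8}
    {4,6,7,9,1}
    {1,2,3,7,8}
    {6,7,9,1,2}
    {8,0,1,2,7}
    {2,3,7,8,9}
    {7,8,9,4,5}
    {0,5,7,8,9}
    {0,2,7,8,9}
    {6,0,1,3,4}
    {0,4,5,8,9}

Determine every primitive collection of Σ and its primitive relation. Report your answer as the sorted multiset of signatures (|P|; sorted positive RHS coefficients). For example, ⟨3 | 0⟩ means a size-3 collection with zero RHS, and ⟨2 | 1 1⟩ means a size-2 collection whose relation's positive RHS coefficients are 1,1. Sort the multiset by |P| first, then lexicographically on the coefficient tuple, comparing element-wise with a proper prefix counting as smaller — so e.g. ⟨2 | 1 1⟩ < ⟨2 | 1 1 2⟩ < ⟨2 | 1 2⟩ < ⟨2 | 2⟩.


13 minimal non-faces of Δ(Σ) (on 10 rays):

  {2,4}:  v_{2} + v_{4} = v_{9}  ⟹  sig = ⟨2 | 1⟩
  {1,5}:  v_{1} + v_{5} = v_{4} + v_{7} + v_{8}  ⟹  sig = ⟨2 | 1 1 1⟩
  {2,5}:  v_{2} + v_{5} = v_{0} + v_{7} + v_{8} + 2·v_{9}  ⟹  sig = ⟨2 | 1 1 1 2⟩
  {5,6}:  v_{5} + v_{6} = v_{0} + 2·v_{4} + v_{9}  ⟹  sig = ⟨2 | 1 1 2⟩
  {3,5}:  v_{3} + v_{5} = 2·v_{4} + v_{7} + 2·v_{8}  ⟹  sig = ⟨2 | 1 2 2⟩
  {0,1,9}:  v_{0} + v_{1} + v_{9} = 0  ⟹  sig = ⟨3 | 0⟩
  {0,2,3}:  v_{0} + v_{2} + v_{3} = v_{8}  ⟹  sig = ⟨3 | 1⟩
  {1,4,8}:  v_{1} + v_{4} + v_{8} = v_{3}  ⟹  sig = ⟨3 | 1⟩
  {6,7,8}:  v_{6} + v_{7} + v_{8} = v_{4}  ⟹  sig = ⟨3 | 1⟩
  {0,3,9}:  v_{0} + v_{3} + v_{9} = v_{4} + v_{8}  ⟹  sig = ⟨3 | 1 1⟩
  {1,8,9}:  v_{1} + v_{8} + v_{9} = v_{2} + v_{3}  ⟹  sig = ⟨3 | 1 1⟩
  {3,6,7}:  v_{3} + v_{6} + v_{7} = v_{1} + 2·v_{4}  ⟹  sig = ⟨3 | 1 2⟩
  {0,4,7,8,9}:  v_{0} + v_{4} + v_{7} + v_{8} + v_{9} = v_{5}  ⟹  sig = ⟨5 | 1⟩

so the primitive-relation signature multiset is
{ ⟨2 | 1⟩,  ⟨2 | 1 1 1⟩,  ⟨2 | 1 1 1 2⟩,  ⟨2 | 1 1 2⟩,  ⟨2 | 1 2 2⟩,  ⟨3 | 0⟩,  ⟨3 | 1⟩ ×3,  ⟨3 | 1 1⟩ ×2,  ⟨3 | 1 2⟩,  ⟨5 | 1⟩ }


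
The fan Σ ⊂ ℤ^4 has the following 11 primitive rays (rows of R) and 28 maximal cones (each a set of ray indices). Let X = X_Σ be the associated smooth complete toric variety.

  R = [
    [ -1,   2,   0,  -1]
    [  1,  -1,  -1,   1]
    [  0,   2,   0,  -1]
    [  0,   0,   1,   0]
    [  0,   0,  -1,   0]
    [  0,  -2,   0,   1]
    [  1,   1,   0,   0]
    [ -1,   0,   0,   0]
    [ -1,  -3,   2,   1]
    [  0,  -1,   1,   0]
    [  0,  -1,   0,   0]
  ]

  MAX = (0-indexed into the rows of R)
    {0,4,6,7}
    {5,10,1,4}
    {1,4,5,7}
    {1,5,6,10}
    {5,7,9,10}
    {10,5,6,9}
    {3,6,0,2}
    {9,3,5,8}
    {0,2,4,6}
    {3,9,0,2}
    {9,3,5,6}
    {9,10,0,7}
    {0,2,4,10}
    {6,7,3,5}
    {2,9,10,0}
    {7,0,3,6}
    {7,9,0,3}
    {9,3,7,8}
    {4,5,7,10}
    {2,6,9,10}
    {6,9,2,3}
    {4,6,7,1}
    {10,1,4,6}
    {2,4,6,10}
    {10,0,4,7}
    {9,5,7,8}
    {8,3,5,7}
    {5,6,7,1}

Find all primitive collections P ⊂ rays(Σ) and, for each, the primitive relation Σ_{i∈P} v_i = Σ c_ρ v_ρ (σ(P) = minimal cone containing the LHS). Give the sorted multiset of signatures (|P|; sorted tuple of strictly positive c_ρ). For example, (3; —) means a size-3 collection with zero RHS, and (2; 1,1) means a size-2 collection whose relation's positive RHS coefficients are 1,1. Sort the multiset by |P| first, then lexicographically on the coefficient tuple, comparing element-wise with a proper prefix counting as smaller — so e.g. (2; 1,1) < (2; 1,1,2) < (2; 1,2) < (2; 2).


Primitive collections (23):

  P={2,5}:  v_{2} + v_{5} = 0  ⟹  sig = (2; —)
  P={3,4}:  v_{3} + v_{4} = 0  ⟹  sig = (2; —)
  P={0,5}:  v_{0} + v_{5} = v_{7}  ⟹  sig = (2; 1)
  P={2,7}:  v_{2} + v_{7} = v_{0}  ⟹  sig = (2; 1)
  P={3,10}:  v_{3} + v_{10} = v_{9}  ⟹  sig = (2; 1)
  P={4,9}:  v_{4} + v_{9} = v_{10}  ⟹  sig = (2; 1)
  P={1,2}:  v_{1} + v_{2} = v_{4} + v_{6}  ⟹  sig = (2; 1,1)
  P={1,3}:  v_{1} + v_{3} = v_{5} + v_{6}  ⟹  sig = (2; 1,1)
  P={0,1}:  v_{0} + v_{1} = v_{4} + v_{6} + v_{7}  ⟹  sig = (2; 1,1,1)
  P={1,9}:  v_{1} + v_{9} = v_{5} + v_{6} + v_{10}  ⟹  sig = (2; 1,1,1)
  P={2,8}:  v_{2} + v_{8} = v_{3} + v_{7} + v_{9}  ⟹  sig = (2; 1,1,1)
  P={4,8}:  v_{4} + v_{8} = v_{5} + v_{7} + v_{9}  ⟹  sig = (2; 1,1,1)
  P={0,8}:  v_{0} + v_{8} = v_{3} + 2·v_{7} + v_{9}  ⟹  sig = (2; 1,1,2)
  P={8,10}:  v_{8} + v_{10} = v_{5} + v_{7} + 2·v_{9}  ⟹  sig = (2; 1,1,2)
  P={1,8}:  v_{1} + v_{8} = v_{3} + 2·v_{5}  ⟹  sig = (2; 1,2)
  P={6,8}:  v_{6} + v_{8} = 2·v_{3} + v_{5}  ⟹  sig = (2; 1,2)
  P={6,7,10}:  v_{6} + v_{7} + v_{10} = 0  ⟹  sig = (3; —)
  P={0,6,10}:  v_{0} + v_{6} + v_{10} = v_{2}  ⟹  sig = (3; 1)
  P={4,5,6}:  v_{4} + v_{5} + v_{6} = v_{1}  ⟹  sig = (3; 1)
  P={6,7,9}:  v_{6} + v_{7} + v_{9} = v_{3}  ⟹  sig = (3; 1)
  P={0,6,9}:  v_{0} + v_{6} + v_{9} = v_{2} + v_{3}  ⟹  sig = (3; 1,1)
  P={1,7,10}:  v_{1} + v_{7} + v_{10} = v_{4} + v_{5}  ⟹  sig = (3; 1,1)
  P={3,5,7,9}:  v_{3} + v_{5} + v_{7} + v_{9} = v_{8}  ⟹  sig = (4; 1)

Hence PRS(X_Σ) =
[(2; —), (2; —), (2; 1), (2; 1), (2; 1), (2; 1), (2; 1,1), (2; 1,1), (2; 1,1,1), (2; 1,1,1), (2; 1,1,1), (2; 1,1,1), (2; 1,1,2), (2; 1,1,2), (2; 1,2), (2; 1,2), (3; —), (3; 1), (3; 1), (3; 1), (3; 1,1), (3; 1,1), (4; 1)]


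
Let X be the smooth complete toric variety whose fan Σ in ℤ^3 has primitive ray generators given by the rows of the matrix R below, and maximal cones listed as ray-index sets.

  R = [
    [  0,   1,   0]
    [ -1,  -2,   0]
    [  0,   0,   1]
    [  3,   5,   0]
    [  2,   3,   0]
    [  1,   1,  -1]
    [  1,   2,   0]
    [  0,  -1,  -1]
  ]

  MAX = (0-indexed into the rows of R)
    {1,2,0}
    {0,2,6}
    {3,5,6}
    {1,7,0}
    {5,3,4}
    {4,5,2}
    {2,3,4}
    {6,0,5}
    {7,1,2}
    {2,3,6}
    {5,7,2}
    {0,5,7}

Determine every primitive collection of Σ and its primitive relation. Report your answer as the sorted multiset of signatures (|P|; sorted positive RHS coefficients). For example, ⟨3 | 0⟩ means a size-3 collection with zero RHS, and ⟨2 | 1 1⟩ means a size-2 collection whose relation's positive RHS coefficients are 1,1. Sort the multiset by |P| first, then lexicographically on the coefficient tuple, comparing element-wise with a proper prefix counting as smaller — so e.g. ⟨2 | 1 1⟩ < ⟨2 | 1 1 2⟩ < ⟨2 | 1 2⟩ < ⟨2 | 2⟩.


14 minimal non-faces of Δ(Σ) (on 8 rays):

  {1,6}:  v_{1} + v_{6} = 0 — sig = ⟨2 | 0⟩
  {1,3}:  v_{1} + v_{3} = v_{4} — sig = ⟨2 | 1⟩
  {1,5}:  v_{1} + v_{5} = v_{7} — sig = ⟨2 | 1⟩
  {4,6}:  v_{4} + v_{6} = v_{3} — sig = ⟨2 | 1⟩
  {6,7}:  v_{6} + v_{7} = v_{5} — sig = ⟨2 | 1⟩
  {1,4}:  v_{1} + v_{4} = v_{2} + v_{5} — sig = ⟨2 | 1 1⟩
  {3,7}:  v_{3} + v_{7} = v_{4} + v_{5} — sig = ⟨2 | 1 1⟩
  {4,7}:  v_{4} + v_{7} = v_{2} + 2·v_{5} — sig = ⟨2 | 1 2⟩
  {0,4}:  v_{0} + v_{4} = 2·v_{6} — sig = ⟨2 | 2⟩
  {0,3}:  v_{0} + v_{3} = 3·v_{6} — sig = ⟨2 | 3⟩
  {0,2,7}:  v_{0} + v_{2} + v_{7} = 0 — sig = ⟨3 | 0⟩
  {0,2,5}:  v_{0} + v_{2} + v_{5} = v_{6} — sig = ⟨3 | 1⟩
  {2,5,6}:  v_{2} + v_{5} + v_{6} = v_{4} — sig = ⟨3 | 1⟩
  {2,3,5}:  v_{2} + v_{3} + v_{5} = 2·v_{4} — sig = ⟨3 | 2⟩

Hence PRS(X_Σ) =
{ ⟨2 | 0⟩,  ⟨2 | 1⟩ ×4,  ⟨2 | 1 1⟩ ×2,  ⟨2 | 1 2⟩,  ⟨2 | 2⟩,  ⟨2 | 3⟩,  ⟨3 | 0⟩,  ⟨3 | 1⟩ ×2,  ⟨3 | 2⟩ }


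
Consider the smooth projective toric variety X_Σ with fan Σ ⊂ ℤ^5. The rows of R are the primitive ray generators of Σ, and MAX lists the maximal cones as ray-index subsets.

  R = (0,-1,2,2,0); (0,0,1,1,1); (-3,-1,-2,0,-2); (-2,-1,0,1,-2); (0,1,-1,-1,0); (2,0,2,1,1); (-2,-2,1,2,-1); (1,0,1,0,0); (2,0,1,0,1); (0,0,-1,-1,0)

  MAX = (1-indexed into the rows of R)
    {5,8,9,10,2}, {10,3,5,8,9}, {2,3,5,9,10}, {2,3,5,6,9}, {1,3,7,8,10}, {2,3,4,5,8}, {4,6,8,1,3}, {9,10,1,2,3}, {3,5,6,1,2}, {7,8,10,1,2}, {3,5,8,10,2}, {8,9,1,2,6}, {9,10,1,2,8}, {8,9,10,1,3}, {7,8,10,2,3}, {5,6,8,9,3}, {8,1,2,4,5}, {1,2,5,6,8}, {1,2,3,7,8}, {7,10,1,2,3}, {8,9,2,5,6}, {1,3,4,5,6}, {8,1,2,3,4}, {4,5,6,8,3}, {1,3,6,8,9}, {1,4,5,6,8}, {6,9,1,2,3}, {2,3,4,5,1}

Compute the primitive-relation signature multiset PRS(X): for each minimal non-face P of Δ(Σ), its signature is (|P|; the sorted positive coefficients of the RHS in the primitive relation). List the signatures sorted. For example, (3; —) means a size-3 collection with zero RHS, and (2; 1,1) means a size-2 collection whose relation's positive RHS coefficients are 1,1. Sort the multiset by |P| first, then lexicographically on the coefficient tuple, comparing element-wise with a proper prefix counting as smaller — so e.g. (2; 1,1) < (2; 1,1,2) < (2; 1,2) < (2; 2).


14 collections generate NE(X_Σ); each relation:

  P={6,10}:  v_{6} + v_{10} = v_{9} ; sig = (2; 1)
  P={4,10}:  v_{4} + v_{10} = v_{3} + v_{8} ; sig = (2; 1,1)
  P={4,9}:  v_{4} + v_{9} = v_{3} + v_{6} + v_{8} ; sig = (2; 1,1,1)
  P={5,7}:  v_{5} + v_{7} = v_{2} + v_{3} + v_{8} ; sig = (2; 1,1,1)
  P={4,7}:  v_{4} + v_{7} = v_{1} + v_{2} + 2·v_{3} + 2·v_{8} ; sig = (2; 1,1,2,2)
  P={6,7}:  v_{6} + v_{7} = 2·v_{1} + v_{10} ; sig = (2; 1,2)
  P={7,9}:  v_{7} + v_{9} = 2·v_{1} + 2·v_{10} ; sig = (2; 2,2)
  P={1,5,10}:  v_{1} + v_{5} + v_{10} = 0 ; sig = (3; —)
  P={1,5,9}:  v_{1} + v_{5} + v_{9} = v_{6} ; sig = (3; 1)
  P={2,4,6}:  v_{2} + v_{4} + v_{6} = 2·v_{1} + v_{5} ; sig = (3; 1,2)
  P={1,3,5,8}:  v_{1} + v_{3} + v_{5} + v_{8} = v_{4} ; sig = (4; 1)
  P={2,3,6,8}:  v_{2} + v_{3} + v_{6} + v_{8} = v_{1} ; sig = (4; 1)
  P={2,3,8,9}:  v_{2} + v_{3} + v_{8} + v_{9} = v_{1} + v_{10} ; sig = (4; 1,1)
  P={1,2,3,8,10}:  v_{1} + v_{2} + v_{3} + v_{8} + v_{10} = v_{7} ; sig = (5; 1)

Hence PRS(X_Σ) =
{ (2; 1),  (2; 1,1),  (2; 1,1,1) ×2,  (2; 1,1,2,2),  (2; 1,2),  (2; 2,2),  (3; —),  (3; 1),  (3; 1,2),  (4; 1) ×2,  (4; 1,1),  (5; 1) }


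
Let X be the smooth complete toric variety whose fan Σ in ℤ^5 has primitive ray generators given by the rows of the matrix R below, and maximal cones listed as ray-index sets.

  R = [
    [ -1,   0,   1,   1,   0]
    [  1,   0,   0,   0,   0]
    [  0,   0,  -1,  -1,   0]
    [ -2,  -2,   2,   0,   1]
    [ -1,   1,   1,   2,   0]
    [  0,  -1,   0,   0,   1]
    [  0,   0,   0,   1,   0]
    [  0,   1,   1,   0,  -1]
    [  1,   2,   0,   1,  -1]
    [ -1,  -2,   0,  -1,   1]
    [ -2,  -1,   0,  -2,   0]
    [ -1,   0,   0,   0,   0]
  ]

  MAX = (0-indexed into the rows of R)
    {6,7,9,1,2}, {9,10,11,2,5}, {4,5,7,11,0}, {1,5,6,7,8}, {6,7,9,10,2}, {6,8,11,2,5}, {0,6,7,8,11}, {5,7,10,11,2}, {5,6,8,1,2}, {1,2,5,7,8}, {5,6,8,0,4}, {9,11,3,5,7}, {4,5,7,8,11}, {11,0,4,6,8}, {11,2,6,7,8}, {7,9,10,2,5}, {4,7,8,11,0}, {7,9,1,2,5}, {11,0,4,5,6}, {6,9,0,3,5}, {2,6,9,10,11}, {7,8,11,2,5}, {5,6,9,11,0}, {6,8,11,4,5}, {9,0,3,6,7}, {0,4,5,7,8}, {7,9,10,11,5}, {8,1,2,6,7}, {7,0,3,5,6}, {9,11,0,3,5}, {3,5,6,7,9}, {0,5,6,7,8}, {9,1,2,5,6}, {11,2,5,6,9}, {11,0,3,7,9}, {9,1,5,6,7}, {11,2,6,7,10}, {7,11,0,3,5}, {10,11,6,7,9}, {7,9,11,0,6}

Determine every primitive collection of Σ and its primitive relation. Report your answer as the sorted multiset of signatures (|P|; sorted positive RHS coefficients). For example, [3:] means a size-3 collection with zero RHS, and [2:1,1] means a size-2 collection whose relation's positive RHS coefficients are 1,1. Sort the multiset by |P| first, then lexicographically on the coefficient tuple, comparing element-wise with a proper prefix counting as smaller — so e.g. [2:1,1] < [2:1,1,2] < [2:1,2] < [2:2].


Minimal non-faces — 24 found among 12 rays, 40 max cones:

  P = {1,11}:  v_{1} + v_{11} = 0  ⟹  sig = [2:]
  P = {8,9}:  v_{8} + v_{9} = 0  ⟹  sig = [2:]
  P = {0,2}:  v_{0} + v_{2} = v_{11}  ⟹  sig = [2:1]
  P = {0,1}:  v_{0} + v_{1} = v_{5} + v_{6} + v_{7}  ⟹  sig = [2:1,1,1]
  P = {1,4}:  v_{1} + v_{4} = v_{0} + v_{5} + v_{8}  ⟹  sig = [2:1,1,1]
  P = {1,10}:  v_{1} + v_{10} = v_{2} + v_{7} + v_{9}  ⟹  sig = [2:1,1,1]
  P = {3,8}:  v_{3} + v_{8} = v_{0} + v_{5} + v_{7}  ⟹  sig = [2:1,1,1]
  P = {4,9}:  v_{4} + v_{9} = v_{0} + v_{5} + v_{11}  ⟹  sig = [2:1,1,1]
  P = {8,10}:  v_{8} + v_{10} = v_{2} + v_{7} + v_{11}  ⟹  sig = [2:1,1,1]
  P = {2,3}:  v_{2} + v_{3} = v_{5} + v_{7} + v_{9} + v_{11}  ⟹  sig = [2:1,1,1,1]
  P = {0,10}:  v_{0} + v_{10} = v_{7} + v_{9} + 2·v_{11}  ⟹  sig = [2:1,1,2]
  P = {2,4}:  v_{2} + v_{4} = v_{5} + v_{8} + 2·v_{11}  ⟹  sig = [2:1,1,2]
  P = {1,3}:  v_{1} + v_{3} = 2·v_{5} + v_{6} + 2·v_{7} + v_{9}  ⟹  sig = [2:1,1,2,2]
  P = {3,4}:  v_{3} + v_{4} = 2·v_{0} + 2·v_{5} + v_{7} + v_{11}  ⟹  sig = [2:1,1,2,2]
  P = {4,10}:  v_{4} + v_{10} = v_{5} + v_{7} + 3·v_{11}  ⟹  sig = [2:1,1,3]
  P = {3,10}:  v_{3} + v_{10} = v_{5} + 2·v_{7} + 2·v_{9} + 2·v_{11}  ⟹  sig = [2:1,2,2,2]
  P = {5,6,10}:  v_{5} + v_{6} + v_{10} = v_{9} + v_{11}  ⟹  sig = [3:1,1]
  P = {3,6,11}:  v_{3} + v_{6} + v_{11} = 2·v_{0} + v_{9}  ⟹  sig = [3:1,2]
  P = {4,6,7}:  v_{4} + v_{6} + v_{7} = 2·v_{0} + v_{8}  ⟹  sig = [3:1,2]
  P = {2,5,6,7}:  v_{2} + v_{5} + v_{6} + v_{7} = 0  ⟹  sig = [4:]
  P = {0,5,7,9}:  v_{0} + v_{5} + v_{7} + v_{9} = v_{3}  ⟹  sig = [4:1]
  P = {0,5,8,11}:  v_{0} + v_{5} + v_{8} + v_{11} = v_{4}  ⟹  sig = [4:1]
  P = {2,7,9,11}:  v_{2} + v_{7} + v_{9} + v_{11} = v_{10}  ⟹  sig = [4:1]
  P = {5,6,7,11}:  v_{5} + v_{6} + v_{7} + v_{11} = v_{0}  ⟹  sig = [4:1]

Sorted signature multiset PRS(X):
    [2:]
    [2:]
    [2:1]
    [2:1,1,1]
    [2:1,1,1]
    [2:1,1,1]
    [2:1,1,1]
    [2:1,1,1]
    [2:1,1,1]
    [2:1,1,1,1]
    [2:1,1,2]
    [2:1,1,2]
    [2:1,1,2,2]
    [2:1,1,2,2]
    [2:1,1,3]
    [2:1,2,2,2]
    [3:1,1]
    [3:1,2]
    [3:1,2]
    [4:]
    [4:1]
    [4:1]
    [4:1]
    [4:1]


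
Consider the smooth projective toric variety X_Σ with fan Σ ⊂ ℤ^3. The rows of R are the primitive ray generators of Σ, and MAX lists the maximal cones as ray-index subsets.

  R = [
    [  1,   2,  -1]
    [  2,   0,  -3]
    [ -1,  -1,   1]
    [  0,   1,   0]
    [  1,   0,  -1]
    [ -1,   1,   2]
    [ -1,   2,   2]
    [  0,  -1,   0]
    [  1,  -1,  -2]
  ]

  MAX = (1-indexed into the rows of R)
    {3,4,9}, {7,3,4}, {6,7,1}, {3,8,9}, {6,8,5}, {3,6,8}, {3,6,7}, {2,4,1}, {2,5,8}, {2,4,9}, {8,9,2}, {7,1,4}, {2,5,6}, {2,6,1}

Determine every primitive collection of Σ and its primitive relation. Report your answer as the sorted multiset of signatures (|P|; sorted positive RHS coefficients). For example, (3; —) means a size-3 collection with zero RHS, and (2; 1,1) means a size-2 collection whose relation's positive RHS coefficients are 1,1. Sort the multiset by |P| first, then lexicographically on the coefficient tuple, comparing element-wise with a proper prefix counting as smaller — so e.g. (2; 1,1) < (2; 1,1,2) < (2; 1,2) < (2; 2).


Σ has 16 primitive collections:

  {4,8}:  v_{4} + v_{8} = 0  ⟹  sig = (2; —)
  {6,9}:  v_{6} + v_{9} = 0  ⟹  sig = (2; —)
  {1,3}:  v_{1} + v_{3} = v_{4}  ⟹  sig = (2; 1)
  {2,3}:  v_{2} + v_{3} = v_{9}  ⟹  sig = (2; 1)
  {2,7}:  v_{2} + v_{7} = v_{1}  ⟹  sig = (2; 1)
  {3,5}:  v_{3} + v_{5} = v_{8}  ⟹  sig = (2; 1)
  {4,6}:  v_{4} + v_{6} = v_{7}  ⟹  sig = (2; 1)
  {7,8}:  v_{7} + v_{8} = v_{6}  ⟹  sig = (2; 1)
  {7,9}:  v_{7} + v_{9} = v_{4}  ⟹  sig = (2; 1)
  {1,8}:  v_{1} + v_{8} = v_{2} + v_{6}  ⟹  sig = (2; 1,1)
  {1,9}:  v_{1} + v_{9} = v_{2} + v_{4}  ⟹  sig = (2; 1,1)
  {4,5}:  v_{4} + v_{5} = v_{2} + v_{6}  ⟹  sig = (2; 1,1)
  {5,9}:  v_{5} + v_{9} = v_{2} + v_{8}  ⟹  sig = (2; 1,1)
  {5,7}:  v_{5} + v_{7} = v_{2} + 2·v_{6}  ⟹  sig = (2; 1,2)
  {1,5}:  v_{1} + v_{5} = 2·v_{2} + 2·v_{6}  ⟹  sig = (2; 2,2)
  {2,6,8}:  v_{2} + v_{6} + v_{8} = v_{5}  ⟹  sig = (3; 1)

Hence PRS(X_Σ) =
    (2; —)
    (2; —)
    (2; 1)
    (2; 1)
    (2; 1)
    (2; 1)
    (2; 1)
    (2; 1)
    (2; 1)
    (2; 1,1)
    (2; 1,1)
    (2; 1,1)
    (2; 1,1)
    (2; 1,2)
    (2; 2,2)
    (3; 1)


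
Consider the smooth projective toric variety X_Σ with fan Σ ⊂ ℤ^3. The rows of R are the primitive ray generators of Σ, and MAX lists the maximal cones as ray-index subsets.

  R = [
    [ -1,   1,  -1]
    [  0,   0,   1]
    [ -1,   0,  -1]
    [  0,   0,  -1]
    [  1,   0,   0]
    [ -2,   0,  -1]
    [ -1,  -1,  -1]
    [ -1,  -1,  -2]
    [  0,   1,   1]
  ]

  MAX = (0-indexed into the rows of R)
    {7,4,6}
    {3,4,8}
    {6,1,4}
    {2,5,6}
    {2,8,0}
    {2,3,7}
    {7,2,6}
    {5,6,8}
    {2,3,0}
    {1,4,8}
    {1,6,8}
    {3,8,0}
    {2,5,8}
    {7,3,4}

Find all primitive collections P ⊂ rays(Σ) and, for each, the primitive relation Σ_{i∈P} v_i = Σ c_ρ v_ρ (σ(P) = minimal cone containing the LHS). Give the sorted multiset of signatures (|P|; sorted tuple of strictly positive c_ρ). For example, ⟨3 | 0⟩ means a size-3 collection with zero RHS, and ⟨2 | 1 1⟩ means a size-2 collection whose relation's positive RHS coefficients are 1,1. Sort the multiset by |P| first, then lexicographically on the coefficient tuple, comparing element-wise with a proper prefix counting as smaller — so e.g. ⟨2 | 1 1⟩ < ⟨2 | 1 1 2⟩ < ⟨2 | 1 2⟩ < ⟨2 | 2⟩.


Minimal non-faces — 18 found among 9 rays, 14 max cones:

  P={1,3}:  v_{1} + v_{3} = 0 — sig = ⟨2 | 0⟩
  P={1,7}:  v_{1} + v_{7} = v_{6} — sig = ⟨2 | 1⟩
  P={2,4}:  v_{2} + v_{4} = v_{3} — sig = ⟨2 | 1⟩
  P={3,6}:  v_{3} + v_{6} = v_{7} — sig = ⟨2 | 1⟩
  P={4,5}:  v_{4} + v_{5} = v_{2} — sig = ⟨2 | 1⟩
  P={7,8}:  v_{7} + v_{8} = v_{2} — sig = ⟨2 | 1⟩
  P={0,1}:  v_{0} + v_{1} = v_{2} + v_{8} — sig = ⟨2 | 1 1⟩
  P={1,2}:  v_{1} + v_{2} = v_{6} + v_{8} — sig = ⟨2 | 1 1⟩
  P={0,4}:  v_{0} + v_{4} = 2·v_{3} + v_{8} — sig = ⟨2 | 1 2⟩
  P={0,7}:  v_{0} + v_{7} = 2·v_{2} + v_{3} — sig = ⟨2 | 1 2⟩
  P={5,7}:  v_{5} + v_{7} = 2·v_{2} + v_{6} — sig = ⟨2 | 1 2⟩
  P={0,5}:  v_{0} + v_{5} = 3·v_{2} + v_{8} — sig = ⟨2 | 1 3⟩
  P={0,6}:  v_{0} + v_{6} = 2·v_{2} — sig = ⟨2 | 2⟩
  P={3,5}:  v_{3} + v_{5} = 2·v_{2} — sig = ⟨2 | 2⟩
  P={1,5}:  v_{1} + v_{5} = 2·v_{6} + 2·v_{8} — sig = ⟨2 | 2 2⟩
  P={4,6,8}:  v_{4} + v_{6} + v_{8} = 0 — sig = ⟨3 | 0⟩
  P={2,3,8}:  v_{2} + v_{3} + v_{8} = v_{0} — sig = ⟨3 | 1⟩
  P={2,6,8}:  v_{2} + v_{6} + v_{8} = v_{5} — sig = ⟨3 | 1⟩

Sorted signature multiset PRS(X):
[⟨2 | 0⟩, ⟨2 | 1⟩, ⟨2 | 1⟩, ⟨2 | 1⟩, ⟨2 | 1⟩, ⟨2 | 1⟩, ⟨2 | 1 1⟩, ⟨2 | 1 1⟩, ⟨2 | 1 2⟩, ⟨2 | 1 2⟩, ⟨2 | 1 2⟩, ⟨2 | 1 3⟩, ⟨2 | 2⟩, ⟨2 | 2⟩, ⟨2 | 2 2⟩, ⟨3 | 0⟩, ⟨3 | 1⟩, ⟨3 | 1⟩]


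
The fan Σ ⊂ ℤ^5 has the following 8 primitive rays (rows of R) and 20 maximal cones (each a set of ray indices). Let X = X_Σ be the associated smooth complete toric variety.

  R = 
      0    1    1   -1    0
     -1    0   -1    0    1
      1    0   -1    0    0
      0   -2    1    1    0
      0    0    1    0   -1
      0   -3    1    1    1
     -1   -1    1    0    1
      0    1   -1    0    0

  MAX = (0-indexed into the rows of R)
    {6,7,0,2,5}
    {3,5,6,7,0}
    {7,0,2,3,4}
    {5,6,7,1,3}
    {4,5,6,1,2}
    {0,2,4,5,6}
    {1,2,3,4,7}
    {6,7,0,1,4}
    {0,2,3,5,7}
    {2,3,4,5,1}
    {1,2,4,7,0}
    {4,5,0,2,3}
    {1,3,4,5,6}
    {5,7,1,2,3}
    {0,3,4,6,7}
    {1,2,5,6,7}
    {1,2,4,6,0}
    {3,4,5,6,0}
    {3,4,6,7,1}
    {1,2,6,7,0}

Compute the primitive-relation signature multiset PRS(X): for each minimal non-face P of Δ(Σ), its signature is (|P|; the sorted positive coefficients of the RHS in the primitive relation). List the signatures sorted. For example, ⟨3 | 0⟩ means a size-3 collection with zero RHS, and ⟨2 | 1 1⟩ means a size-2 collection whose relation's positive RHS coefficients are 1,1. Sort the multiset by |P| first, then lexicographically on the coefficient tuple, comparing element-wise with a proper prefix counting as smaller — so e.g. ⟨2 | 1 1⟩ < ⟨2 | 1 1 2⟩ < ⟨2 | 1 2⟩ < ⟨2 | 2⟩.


5 collections generate NE(X_Σ); each relation:

  {0,1,3}:  v_{0} + v_{1} + v_{3} = v_{6}  ⇒ sig = ⟨3 | 1⟩
  {2,3,6}:  v_{2} + v_{3} + v_{6} = v_{5}  ⇒ sig = ⟨3 | 1⟩
  {4,5,7}:  v_{4} + v_{5} + v_{7} = v_{3}  ⇒ sig = ⟨3 | 1⟩
  {0,1,5}:  v_{0} + v_{1} + v_{5} = v_{2} + 2·v_{6}  ⇒ sig = ⟨3 | 1 2⟩
  {2,4,6,7}:  v_{2} + v_{4} + v_{6} + v_{7} = 0  ⇒ sig = ⟨4 | 0⟩

so the primitive-relation signature multiset is
{ ⟨3 | 1⟩ ×3,  ⟨3 | 1 2⟩,  ⟨4 | 0⟩ }


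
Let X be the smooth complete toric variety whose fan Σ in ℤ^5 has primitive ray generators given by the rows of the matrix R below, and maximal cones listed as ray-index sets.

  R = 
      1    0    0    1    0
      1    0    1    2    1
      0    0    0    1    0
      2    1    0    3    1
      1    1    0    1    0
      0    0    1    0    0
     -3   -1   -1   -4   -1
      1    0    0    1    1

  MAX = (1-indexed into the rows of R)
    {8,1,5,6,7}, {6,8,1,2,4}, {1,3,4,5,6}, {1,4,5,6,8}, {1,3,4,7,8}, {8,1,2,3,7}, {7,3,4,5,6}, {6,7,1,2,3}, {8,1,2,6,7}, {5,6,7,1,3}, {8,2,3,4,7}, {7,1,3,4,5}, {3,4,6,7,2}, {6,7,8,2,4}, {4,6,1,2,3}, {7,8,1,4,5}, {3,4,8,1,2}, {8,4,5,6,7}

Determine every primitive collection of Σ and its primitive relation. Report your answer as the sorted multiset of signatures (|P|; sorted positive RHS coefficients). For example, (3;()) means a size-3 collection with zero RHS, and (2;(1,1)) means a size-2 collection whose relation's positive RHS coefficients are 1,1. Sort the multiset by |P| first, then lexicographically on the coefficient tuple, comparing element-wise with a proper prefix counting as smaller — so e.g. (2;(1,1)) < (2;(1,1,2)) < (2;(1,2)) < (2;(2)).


Σ has 5 primitive collections:

  P={2,5}:  v_{2} + v_{5} = v_{4} + v_{6}  →  sig = (2;(1,1))
  P={3,5,8}:  v_{3} + v_{5} + v_{8} = v_{4}  →  sig = (3;(1))
  P={3,6,8}:  v_{3} + v_{6} + v_{8} = v_{2}  →  sig = (3;(1))
  P={1,4,6,7}:  v_{1} + v_{4} + v_{6} + v_{7} = 0  →  sig = (4;())
  P={1,2,4,7}:  v_{1} + v_{2} + v_{4} + v_{7} = v_{3} + v_{8}  →  sig = (4;(1,1))

Hence PRS(X_Σ) =
{ (2;(1,1)),  (3;(1)) ×2,  (4;()),  (4;(1,1)) }


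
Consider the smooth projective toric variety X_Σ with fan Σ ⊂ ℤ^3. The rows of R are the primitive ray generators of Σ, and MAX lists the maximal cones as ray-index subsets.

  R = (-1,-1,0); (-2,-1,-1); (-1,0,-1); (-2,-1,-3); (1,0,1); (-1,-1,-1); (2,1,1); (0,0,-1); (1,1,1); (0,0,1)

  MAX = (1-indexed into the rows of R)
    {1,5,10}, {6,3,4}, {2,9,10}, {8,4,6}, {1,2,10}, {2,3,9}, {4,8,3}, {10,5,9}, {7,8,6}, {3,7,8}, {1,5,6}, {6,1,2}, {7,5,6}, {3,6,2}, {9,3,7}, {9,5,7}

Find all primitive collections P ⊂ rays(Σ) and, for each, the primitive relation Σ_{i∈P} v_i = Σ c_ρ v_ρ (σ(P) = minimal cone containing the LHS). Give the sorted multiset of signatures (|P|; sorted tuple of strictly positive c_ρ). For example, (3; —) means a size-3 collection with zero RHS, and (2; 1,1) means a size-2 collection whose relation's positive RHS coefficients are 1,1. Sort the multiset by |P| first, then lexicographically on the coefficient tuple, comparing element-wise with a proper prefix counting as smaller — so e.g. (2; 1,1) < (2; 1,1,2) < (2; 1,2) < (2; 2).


Δ(Σ) — 10 vertices, 23 min non-faces:

  {2,7}:  v_{2} + v_{7} = 0 — sig = (2; —)
  {3,5}:  v_{3} + v_{5} = 0 — sig = (2; —)
  {6,9}:  v_{6} + v_{9} = 0 — sig = (2; —)
  {8,10}:  v_{8} + v_{10} = 0 — sig = (2; —)
  {1,3}:  v_{1} + v_{3} = v_{2} — sig = (2; 1)
  {1,7}:  v_{1} + v_{7} = v_{5} — sig = (2; 1)
  {1,8}:  v_{1} + v_{8} = v_{6} — sig = (2; 1)
  {1,9}:  v_{1} + v_{9} = v_{10} — sig = (2; 1)
  {2,5}:  v_{2} + v_{5} = v_{1} — sig = (2; 1)
  {6,10}:  v_{6} + v_{10} = v_{1} — sig = (2; 1)
  {2,8}:  v_{2} + v_{8} = v_{3} + v_{6} — sig = (2; 1,1)
  {3,10}:  v_{3} + v_{10} = v_{2} + v_{9} — sig = (2; 1,1)
  {4,5}:  v_{4} + v_{5} = v_{6} + v_{8} — sig = (2; 1,1)
  {4,9}:  v_{4} + v_{9} = v_{3} + v_{8} — sig = (2; 1,1)
  {4,10}:  v_{4} + v_{10} = v_{3} + v_{6} — sig = (2; 1,1)
  {5,8}:  v_{5} + v_{8} = v_{6} + v_{7} — sig = (2; 1,1)
  {7,10}:  v_{7} + v_{10} = v_{5} + v_{9} — sig = (2; 1,1)
  {8,9}:  v_{8} + v_{9} = v_{3} + v_{7} — sig = (2; 1,1)
  {1,4}:  v_{1} + v_{4} = v_{3} + 2·v_{6} — sig = (2; 1,2)
  {4,7}:  v_{4} + v_{7} = 2·v_{8} — sig = (2; 2)
  {2,4}:  v_{2} + v_{4} = 2·v_{3} + 2·v_{6} — sig = (2; 2,2)
  {3,6,7}:  v_{3} + v_{6} + v_{7} = v_{8} — sig = (3; 1)
  {3,6,8}:  v_{3} + v_{6} + v_{8} = v_{4} — sig = (3; 1)

Hence PRS(X_Σ) =
    |P|=2: 21 collections, coeffs (), (), (), (), (1), (1), (1), (1), (1), (1), (1,1), (1,1), (1,1), (1,1), (1,1), (1,1), (1,1), (1,1), (1,2), (2), (2,2)
    |P|=3: 2 collections, coeffs (1), (1)


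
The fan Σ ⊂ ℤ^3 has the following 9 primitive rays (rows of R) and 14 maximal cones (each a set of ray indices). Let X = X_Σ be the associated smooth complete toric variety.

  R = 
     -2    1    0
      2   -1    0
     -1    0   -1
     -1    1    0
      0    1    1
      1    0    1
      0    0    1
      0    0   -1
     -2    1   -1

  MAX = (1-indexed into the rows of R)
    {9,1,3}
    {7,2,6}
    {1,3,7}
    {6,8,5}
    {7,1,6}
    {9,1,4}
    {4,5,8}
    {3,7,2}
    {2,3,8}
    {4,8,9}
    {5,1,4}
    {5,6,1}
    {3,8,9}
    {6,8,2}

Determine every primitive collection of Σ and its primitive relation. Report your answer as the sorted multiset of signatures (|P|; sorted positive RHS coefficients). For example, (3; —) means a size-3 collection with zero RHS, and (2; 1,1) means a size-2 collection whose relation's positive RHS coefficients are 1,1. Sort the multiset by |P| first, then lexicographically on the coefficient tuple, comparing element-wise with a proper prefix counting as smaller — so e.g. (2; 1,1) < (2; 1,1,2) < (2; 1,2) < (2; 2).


Δ(Σ) — 9 vertices, 15 min non-faces:

  P={1,2}:  v_{1} + v_{2} = 0  →  sig = (2; —)
  P={3,6}:  v_{3} + v_{6} = 0  →  sig = (2; —)
  P={7,8}:  v_{7} + v_{8} = 0  →  sig = (2; —)
  P={1,8}:  v_{1} + v_{8} = v_{9}  →  sig = (2; 1)
  P={2,9}:  v_{2} + v_{9} = v_{8}  →  sig = (2; 1)
  P={3,4}:  v_{3} + v_{4} = v_{9}  →  sig = (2; 1)
  P={3,5}:  v_{3} + v_{5} = v_{4}  →  sig = (2; 1)
  P={4,6}:  v_{4} + v_{6} = v_{5}  →  sig = (2; 1)
  P={6,9}:  v_{6} + v_{9} = v_{4}  →  sig = (2; 1)
  P={7,9}:  v_{7} + v_{9} = v_{1}  →  sig = (2; 1)
  P={2,4}:  v_{2} + v_{4} = v_{6} + v_{8}  →  sig = (2; 1,1)
  P={4,7}:  v_{4} + v_{7} = v_{1} + v_{6}  →  sig = (2; 1,1)
  P={2,5}:  v_{2} + v_{5} = 2·v_{6} + v_{8}  →  sig = (2; 1,2)
  P={5,7}:  v_{5} + v_{7} = v_{1} + 2·v_{6}  →  sig = (2; 1,2)
  P={5,9}:  v_{5} + v_{9} = 2·v_{4}  →  sig = (2; 2)

Sorted signature multiset PRS(X):
[(2; —), (2; —), (2; —), (2; 1), (2; 1), (2; 1), (2; 1), (2; 1), (2; 1), (2; 1), (2; 1,1), (2; 1,1), (2; 1,2), (2; 1,2), (2; 2)]


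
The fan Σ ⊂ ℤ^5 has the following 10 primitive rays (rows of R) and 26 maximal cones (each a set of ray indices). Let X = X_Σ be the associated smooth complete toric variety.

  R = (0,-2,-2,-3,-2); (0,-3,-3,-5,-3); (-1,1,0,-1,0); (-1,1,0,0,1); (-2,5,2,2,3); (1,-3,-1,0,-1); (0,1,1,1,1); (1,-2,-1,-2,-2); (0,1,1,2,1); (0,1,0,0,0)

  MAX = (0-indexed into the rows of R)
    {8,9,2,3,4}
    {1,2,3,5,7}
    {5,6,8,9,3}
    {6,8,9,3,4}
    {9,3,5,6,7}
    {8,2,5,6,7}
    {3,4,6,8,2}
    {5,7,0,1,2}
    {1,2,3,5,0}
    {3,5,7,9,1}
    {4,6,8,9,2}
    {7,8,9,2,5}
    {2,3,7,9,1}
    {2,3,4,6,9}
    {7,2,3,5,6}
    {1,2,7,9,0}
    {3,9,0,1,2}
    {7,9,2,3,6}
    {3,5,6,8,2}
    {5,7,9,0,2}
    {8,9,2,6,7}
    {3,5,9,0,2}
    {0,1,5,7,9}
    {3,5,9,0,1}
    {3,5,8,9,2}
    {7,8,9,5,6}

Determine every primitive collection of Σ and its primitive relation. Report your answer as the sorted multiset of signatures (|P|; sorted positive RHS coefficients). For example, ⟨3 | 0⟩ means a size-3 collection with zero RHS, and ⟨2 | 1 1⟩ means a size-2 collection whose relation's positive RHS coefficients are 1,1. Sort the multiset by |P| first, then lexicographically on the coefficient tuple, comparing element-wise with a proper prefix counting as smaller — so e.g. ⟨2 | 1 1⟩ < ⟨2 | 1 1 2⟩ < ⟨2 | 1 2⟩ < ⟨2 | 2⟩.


Minimal non-faces — 14 found among 10 rays, 26 max cones:

  P = {1,8}:  v_{1} + v_{8} = v_{0} ; sig = ⟨2 | 1⟩
  P = {0,6}:  v_{0} + v_{6} = v_{3} + v_{7} ; sig = ⟨2 | 1 1⟩
  P = {4,5}:  v_{4} + v_{5} = v_{3} + v_{8} ; sig = ⟨2 | 1 1⟩
  P = {0,4}:  v_{0} + v_{4} = v_{2} + v_{3} + v_{9} ; sig = ⟨2 | 1 1 1⟩
  P = {0,8}:  v_{0} + v_{8} = v_{2} + v_{5} + v_{9} ; sig = ⟨2 | 1 1 1⟩
  P = {4,7}:  v_{4} + v_{7} = v_{2} + v_{6} + v_{9} ; sig = ⟨2 | 1 1 1⟩
  P = {1,4}:  v_{1} + v_{4} = v_{2} + 2·v_{3} + v_{7} + v_{9} ; sig = ⟨2 | 1 1 1 2⟩
  P = {1,6}:  v_{1} + v_{6} = 2·v_{3} + 2·v_{7} ; sig = ⟨2 | 2 2⟩
  P = {3,7,8}:  v_{3} + v_{7} + v_{8} = 0 ; sig = ⟨3 | 0⟩
  P = {0,3,7}:  v_{0} + v_{3} + v_{7} = v_{1} ; sig = ⟨3 | 1⟩
  P = {2,5,6,9}:  v_{2} + v_{5} + v_{6} + v_{9} = 0 ; sig = ⟨4 | 0⟩
  P = {1,2,5,9}:  v_{1} + v_{2} + v_{5} + v_{9} = 2·v_{0} ; sig = ⟨4 | 2⟩
  P = {2,3,5,7,9}:  v_{2} + v_{3} + v_{5} + v_{7} + v_{9} = v_{0} ; sig = ⟨5 | 1⟩
  P = {2,3,6,8,9}:  v_{2} + v_{3} + v_{6} + v_{8} + v_{9} = v_{4} ; sig = ⟨5 | 1⟩

Signatures (|P|; sorted positive RHS coefficients), sorted:
    |P|=2: 8 collections, coeffs (1), (1,1), (1,1), (1,1,1), (1,1,1), (1,1,1), (1,1,1,2), (2,2)
    |P|=3: 2 collections, coeffs (), (1)
    |P|=4: 2 collections, coeffs (), (2)
    |P|=5: 2 collections, coeffs (1), (1)


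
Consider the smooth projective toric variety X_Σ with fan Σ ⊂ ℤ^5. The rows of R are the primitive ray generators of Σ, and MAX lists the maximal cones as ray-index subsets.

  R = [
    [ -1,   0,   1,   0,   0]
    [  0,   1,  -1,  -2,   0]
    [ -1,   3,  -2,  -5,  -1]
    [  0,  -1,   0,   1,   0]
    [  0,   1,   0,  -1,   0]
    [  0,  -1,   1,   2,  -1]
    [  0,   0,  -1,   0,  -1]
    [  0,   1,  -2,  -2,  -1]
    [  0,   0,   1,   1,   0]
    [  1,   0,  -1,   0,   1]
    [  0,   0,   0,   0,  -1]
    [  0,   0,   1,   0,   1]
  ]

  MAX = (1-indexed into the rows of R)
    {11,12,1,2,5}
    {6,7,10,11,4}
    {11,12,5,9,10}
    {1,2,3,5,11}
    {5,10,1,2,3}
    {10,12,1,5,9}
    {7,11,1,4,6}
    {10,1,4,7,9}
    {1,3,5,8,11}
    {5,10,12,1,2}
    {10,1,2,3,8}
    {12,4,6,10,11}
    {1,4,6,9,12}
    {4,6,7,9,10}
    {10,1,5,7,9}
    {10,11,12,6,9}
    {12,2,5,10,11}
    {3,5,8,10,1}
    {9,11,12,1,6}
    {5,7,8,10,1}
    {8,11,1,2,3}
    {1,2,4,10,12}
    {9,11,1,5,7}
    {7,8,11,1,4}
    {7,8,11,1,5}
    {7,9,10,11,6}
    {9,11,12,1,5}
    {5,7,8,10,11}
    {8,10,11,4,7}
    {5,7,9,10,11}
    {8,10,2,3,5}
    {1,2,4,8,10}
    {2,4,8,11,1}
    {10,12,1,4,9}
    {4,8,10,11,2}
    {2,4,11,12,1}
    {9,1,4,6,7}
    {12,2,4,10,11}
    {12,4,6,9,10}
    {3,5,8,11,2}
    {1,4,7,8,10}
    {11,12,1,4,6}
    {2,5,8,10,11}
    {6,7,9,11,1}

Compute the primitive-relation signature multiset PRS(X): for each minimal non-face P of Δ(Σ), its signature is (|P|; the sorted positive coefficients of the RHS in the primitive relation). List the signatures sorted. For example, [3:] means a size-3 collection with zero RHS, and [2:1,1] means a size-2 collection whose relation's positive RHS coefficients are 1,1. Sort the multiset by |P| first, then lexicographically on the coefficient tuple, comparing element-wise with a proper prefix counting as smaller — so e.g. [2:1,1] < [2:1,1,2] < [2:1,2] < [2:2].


|primitive collections| = 19. Relations:

  P={4,5}:  v_{4} + v_{5} = 0 — sig = [2:]
  P={7,12}:  v_{7} + v_{12} = 0 — sig = [2:]
  P={2,6}:  v_{2} + v_{6} = v_{11} — sig = [2:1]
  P={2,7}:  v_{2} + v_{7} = v_{8} — sig = [2:1]
  P={2,9}:  v_{2} + v_{9} = v_{5} — sig = [2:1]
  P={8,12}:  v_{8} + v_{12} = v_{2} — sig = [2:1]
  P={5,6}:  v_{5} + v_{6} = v_{9} + v_{11} — sig = [2:1,1]
  P={6,8}:  v_{6} + v_{8} = v_{7} + v_{11} — sig = [2:1,1]
  P={8,9}:  v_{8} + v_{9} = v_{5} + v_{7} — sig = [2:1,1]
  P={3,4}:  v_{3} + v_{4} = v_{1} + v_{2} + v_{8} — sig = [2:1,1,1]
  P={3,6}:  v_{3} + v_{6} = v_{1} + v_{5} + v_{8} + v_{11} — sig = [2:1,1,1,1]
  P={3,7}:  v_{3} + v_{7} = v_{1} + v_{5} + 2·v_{8} — sig = [2:1,1,2]
  P={3,9}:  v_{3} + v_{9} = v_{1} + 2·v_{5} + v_{8} — sig = [2:1,1,2]
  P={3,12}:  v_{3} + v_{12} = v_{1} + 2·v_{2} + v_{5} — sig = [2:1,1,2]
  P={1,10,11}:  v_{1} + v_{10} + v_{11} = 0 — sig = [3:]
  P={4,9,11}:  v_{4} + v_{9} + v_{11} = v_{6} — sig = [3:1]
  P={1,6,10}:  v_{1} + v_{6} + v_{10} = v_{4} + v_{9} — sig = [3:1,1]
  P={3,10,11}:  v_{3} + v_{10} + v_{11} = v_{2} + v_{5} + v_{8} — sig = [3:1,1,1]
  P={1,2,5,8}:  v_{1} + v_{2} + v_{5} + v_{8} = v_{3} — sig = [4:1]

Hence PRS(X_Σ) =
[[2:], [2:], [2:1], [2:1], [2:1], [2:1], [2:1,1], [2:1,1], [2:1,1], [2:1,1,1], [2:1,1,1,1], [2:1,1,2], [2:1,1,2], [2:1,1,2], [3:], [3:1], [3:1,1], [3:1,1,1], [4:1]]


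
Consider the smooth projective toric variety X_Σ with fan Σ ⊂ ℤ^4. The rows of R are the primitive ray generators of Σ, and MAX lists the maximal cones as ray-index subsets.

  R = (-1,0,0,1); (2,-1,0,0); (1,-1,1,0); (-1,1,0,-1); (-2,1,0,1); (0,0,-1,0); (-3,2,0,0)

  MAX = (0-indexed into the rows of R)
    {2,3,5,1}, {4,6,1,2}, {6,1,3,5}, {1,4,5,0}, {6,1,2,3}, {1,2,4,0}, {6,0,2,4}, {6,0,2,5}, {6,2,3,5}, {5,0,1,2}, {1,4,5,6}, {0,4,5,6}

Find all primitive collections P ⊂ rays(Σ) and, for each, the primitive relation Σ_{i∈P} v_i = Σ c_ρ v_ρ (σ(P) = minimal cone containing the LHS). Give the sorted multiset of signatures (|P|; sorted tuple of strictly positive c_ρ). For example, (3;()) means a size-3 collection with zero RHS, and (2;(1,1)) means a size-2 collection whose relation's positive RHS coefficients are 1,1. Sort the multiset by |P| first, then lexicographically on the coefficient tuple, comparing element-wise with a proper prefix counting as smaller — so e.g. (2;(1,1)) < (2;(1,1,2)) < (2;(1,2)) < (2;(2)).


Δ(Σ) — 7 vertices, 5 min non-faces:

  P={3,4}:  v_{3} + v_{4} = v_{6} — sig = (2;(1))
  P={0,3}:  v_{0} + v_{3} = v_{2} + v_{5} + v_{6} — sig = (2;(1,1,1))
  P={0,1,6}:  v_{0} + v_{1} + v_{6} = v_{4} — sig = (3;(1))
  P={2,4,5}:  v_{2} + v_{4} + v_{5} = v_{0} — sig = (3;(1))
  P={1,2,5,6}:  v_{1} + v_{2} + v_{5} + v_{6} = 0 — sig = (4;())

Hence PRS(X_Σ) =
{ (2;(1)),  (2;(1,1,1)),  (3;(1)) ×2,  (4;()) }


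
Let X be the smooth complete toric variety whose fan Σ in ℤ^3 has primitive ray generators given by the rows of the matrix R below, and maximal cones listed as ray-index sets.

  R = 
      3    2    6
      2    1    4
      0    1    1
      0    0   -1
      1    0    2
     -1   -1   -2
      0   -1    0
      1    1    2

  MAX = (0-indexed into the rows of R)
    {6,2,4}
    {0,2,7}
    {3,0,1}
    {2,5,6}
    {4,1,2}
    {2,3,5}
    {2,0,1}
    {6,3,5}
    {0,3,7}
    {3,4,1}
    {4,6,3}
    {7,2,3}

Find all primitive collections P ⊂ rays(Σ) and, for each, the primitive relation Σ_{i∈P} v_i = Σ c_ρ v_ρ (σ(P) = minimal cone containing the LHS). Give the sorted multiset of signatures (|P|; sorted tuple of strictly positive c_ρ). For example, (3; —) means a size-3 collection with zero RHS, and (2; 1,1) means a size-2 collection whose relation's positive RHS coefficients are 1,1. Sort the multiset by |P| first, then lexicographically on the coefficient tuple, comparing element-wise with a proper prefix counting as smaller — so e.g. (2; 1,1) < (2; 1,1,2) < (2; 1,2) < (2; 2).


14 minimal non-faces of Δ(Σ) (on 8 rays):

  P = {5,7}:  v_{5} + v_{7} = 0 ; sig = (2; —)
  P = {0,5}:  v_{0} + v_{5} = v_{1} ; sig = (2; 1)
  P = {1,5}:  v_{1} + v_{5} = v_{4} ; sig = (2; 1)
  P = {1,7}:  v_{1} + v_{7} = v_{0} ; sig = (2; 1)
  P = {4,5}:  v_{4} + v_{5} = v_{6} ; sig = (2; 1)
  P = {4,7}:  v_{4} + v_{7} = v_{1} ; sig = (2; 1)
  P = {6,7}:  v_{6} + v_{7} = v_{4} ; sig = (2; 1)
  P = {0,6}:  v_{0} + v_{6} = v_{1} + v_{4} ; sig = (2; 1,1)
  P = {0,4}:  v_{0} + v_{4} = 2·v_{1} ; sig = (2; 2)
  P = {1,6}:  v_{1} + v_{6} = 2·v_{4} ; sig = (2; 2)
  P = {2,3,6}:  v_{2} + v_{3} + v_{6} = 0 ; sig = (3; —)
  P = {2,3,4}:  v_{2} + v_{3} + v_{4} = v_{7} ; sig = (3; 1)
  P = {1,2,3}:  v_{1} + v_{2} + v_{3} = 2·v_{7} ; sig = (3; 2)
  P = {0,2,3}:  v_{0} + v_{2} + v_{3} = 3·v_{7} ; sig = (3; 3)

Signatures (|P|; sorted positive RHS coefficients), sorted:
{ (2; —),  (2; 1) ×6,  (2; 1,1),  (2; 2) ×2,  (3; —),  (3; 1),  (3; 2),  (3; 3) }


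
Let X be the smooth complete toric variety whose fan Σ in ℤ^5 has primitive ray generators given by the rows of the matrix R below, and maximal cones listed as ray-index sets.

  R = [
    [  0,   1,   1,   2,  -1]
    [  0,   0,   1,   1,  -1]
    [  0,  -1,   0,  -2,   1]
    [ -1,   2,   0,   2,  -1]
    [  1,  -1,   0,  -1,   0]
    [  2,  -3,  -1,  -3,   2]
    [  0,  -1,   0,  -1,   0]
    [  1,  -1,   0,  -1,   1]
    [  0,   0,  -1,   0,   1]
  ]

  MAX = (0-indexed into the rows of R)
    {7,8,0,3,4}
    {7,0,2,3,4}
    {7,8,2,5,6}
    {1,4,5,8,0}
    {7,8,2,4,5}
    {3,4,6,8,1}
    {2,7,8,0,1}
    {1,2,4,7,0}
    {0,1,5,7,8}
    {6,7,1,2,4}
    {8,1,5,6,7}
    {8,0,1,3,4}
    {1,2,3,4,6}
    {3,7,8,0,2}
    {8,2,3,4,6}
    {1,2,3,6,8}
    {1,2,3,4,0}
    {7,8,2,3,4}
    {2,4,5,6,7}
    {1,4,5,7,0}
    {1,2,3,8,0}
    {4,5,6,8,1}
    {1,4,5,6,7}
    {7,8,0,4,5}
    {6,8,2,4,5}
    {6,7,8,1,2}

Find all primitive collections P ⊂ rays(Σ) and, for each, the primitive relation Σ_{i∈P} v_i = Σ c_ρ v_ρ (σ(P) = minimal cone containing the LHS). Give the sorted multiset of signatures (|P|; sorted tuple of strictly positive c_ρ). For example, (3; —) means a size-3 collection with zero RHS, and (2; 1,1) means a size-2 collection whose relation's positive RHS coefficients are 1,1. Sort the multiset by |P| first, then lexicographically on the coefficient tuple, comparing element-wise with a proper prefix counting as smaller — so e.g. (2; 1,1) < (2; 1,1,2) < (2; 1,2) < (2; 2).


10 minimal non-faces of Δ(Σ) (on 9 rays):

  {0,6}:  v_{0} + v_{6} = v_{1} — sig = (2; 1)
  {3,5}:  v_{3} + v_{5} = v_{4} + v_{8} — sig = (2; 1,1)
  {3,6,7}:  v_{3} + v_{6} + v_{7} = 0 — sig = (3; —)
  {1,3,7}:  v_{1} + v_{3} + v_{7} = v_{0} — sig = (3; 1)
  {0,2,5}:  v_{0} + v_{2} + v_{5} = v_{6} + 2·v_{7} — sig = (3; 1,2)
  {1,2,5}:  v_{1} + v_{2} + v_{5} = 2·v_{6} + 2·v_{7} — sig = (3; 2,2)
  {0,2,4,8}:  v_{0} + v_{2} + v_{4} + v_{8} = v_{7} — sig = (4; 1)
  {4,6,7,8}:  v_{4} + v_{6} + v_{7} + v_{8} = v_{5} — sig = (4; 1)
  {1,2,4,8}:  v_{1} + v_{2} + v_{4} + v_{8} = v_{6} + v_{7} — sig = (4; 1,1)
  {1,4,7,8}:  v_{1} + v_{4} + v_{7} + v_{8} = v_{0} + v_{5} — sig = (4; 1,1)

Sorted signature multiset PRS(X):
[(2; 1), (2; 1,1), (3; —), (3; 1), (3; 1,2), (3; 2,2), (4; 1), (4; 1), (4; 1,1), (4; 1,1)]


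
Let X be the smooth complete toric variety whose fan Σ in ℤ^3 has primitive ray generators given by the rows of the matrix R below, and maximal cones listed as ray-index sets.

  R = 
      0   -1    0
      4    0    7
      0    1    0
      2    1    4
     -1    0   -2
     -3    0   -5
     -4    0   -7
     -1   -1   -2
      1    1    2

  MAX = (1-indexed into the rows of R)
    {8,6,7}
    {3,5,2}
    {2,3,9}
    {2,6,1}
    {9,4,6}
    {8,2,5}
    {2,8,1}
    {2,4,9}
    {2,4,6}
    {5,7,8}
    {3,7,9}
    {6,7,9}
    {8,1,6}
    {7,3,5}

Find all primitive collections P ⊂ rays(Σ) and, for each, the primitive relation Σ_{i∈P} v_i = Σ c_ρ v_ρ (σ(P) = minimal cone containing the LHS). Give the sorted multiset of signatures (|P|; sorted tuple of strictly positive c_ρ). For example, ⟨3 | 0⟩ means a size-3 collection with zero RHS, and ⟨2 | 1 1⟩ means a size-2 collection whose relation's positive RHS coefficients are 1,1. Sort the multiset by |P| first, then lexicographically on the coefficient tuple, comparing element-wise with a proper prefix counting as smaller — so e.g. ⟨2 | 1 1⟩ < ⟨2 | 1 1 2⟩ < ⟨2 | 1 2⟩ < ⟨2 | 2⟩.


Δ(Σ) — 9 vertices, 17 min non-faces:

  P={1,3}:  v_{1} + v_{3} = 0 ; sig = ⟨2 | 0⟩
  P={2,7}:  v_{2} + v_{7} = 0 ; sig = ⟨2 | 0⟩
  P={8,9}:  v_{8} + v_{9} = 0 ; sig = ⟨2 | 0⟩
  P={1,5}:  v_{1} + v_{5} = v_{8} ; sig = ⟨2 | 1⟩
  P={3,8}:  v_{3} + v_{8} = v_{5} ; sig = ⟨2 | 1⟩
  P={4,5}:  v_{4} + v_{5} = v_{9} ; sig = ⟨2 | 1⟩
  P={5,6}:  v_{5} + v_{6} = v_{7} ; sig = ⟨2 | 1⟩
  P={5,9}:  v_{5} + v_{9} = v_{3} ; sig = ⟨2 | 1⟩
  P={1,7}:  v_{1} + v_{7} = v_{6} + v_{8} ; sig = ⟨2 | 1 1⟩
  P={1,9}:  v_{1} + v_{9} = v_{2} + v_{6} ; sig = ⟨2 | 1 1⟩
  P={3,6}:  v_{3} + v_{6} = v_{7} + v_{9} ; sig = ⟨2 | 1 1⟩
  P={4,7}:  v_{4} + v_{7} = v_{6} + v_{9} ; sig = ⟨2 | 1 1⟩
  P={4,8}:  v_{4} + v_{8} = v_{2} + v_{6} ; sig = ⟨2 | 1 1⟩
  P={3,4}:  v_{3} + v_{4} = 2·v_{9} ; sig = ⟨2 | 2⟩
  P={1,4}:  v_{1} + v_{4} = 2·v_{2} + 2·v_{6} ; sig = ⟨2 | 2 2⟩
  P={2,6,8}:  v_{2} + v_{6} + v_{8} = v_{1} ; sig = ⟨3 | 1⟩
  P={2,6,9}:  v_{2} + v_{6} + v_{9} = v_{4} ; sig = ⟨3 | 1⟩

Hence PRS(X_Σ) =
    |P|=2: 15 collections, coeffs (), (), (), (1), (1), (1), (1), (1), (1,1), (1,1), (1,1), (1,1), (1,1), (2), (2,2)
    |P|=3: 2 collections, coeffs (1), (1)
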